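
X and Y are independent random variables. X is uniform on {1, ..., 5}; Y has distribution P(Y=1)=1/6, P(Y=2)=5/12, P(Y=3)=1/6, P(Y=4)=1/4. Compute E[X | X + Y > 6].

P(X + Y > 6) = 3/10.
Summing X·P(x,y) over outcomes with X + Y > 6 gives 79/60.
E[X | X + Y > 6] = (79/60) / (3/10) = 79/18.

79/18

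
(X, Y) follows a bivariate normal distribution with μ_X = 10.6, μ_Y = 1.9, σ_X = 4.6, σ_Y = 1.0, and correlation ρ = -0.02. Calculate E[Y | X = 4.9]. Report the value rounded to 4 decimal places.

1.9248

E[Y | X=x] = μ_Y + ρ(σ_Y/σ_X)(x − μ_X) for jointly normal variables.
E[Y | X=4.9] = 1.9 + (-0.02)·(1.0/4.6)·(4.9 − (10.6)) = 1.9 + (-0.0043478)·(-5.7) = 1.9248.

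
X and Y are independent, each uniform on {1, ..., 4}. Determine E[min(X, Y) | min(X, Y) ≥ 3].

13/4

P(min(X, Y) ≥ 3) = 1/4.
Summing min(X,Y)·P(x,y) over outcomes with min(X, Y) ≥ 3 gives 13/16.
E[min(X, Y) | min(X, Y) ≥ 3] = (13/16) / (1/4) = 13/4.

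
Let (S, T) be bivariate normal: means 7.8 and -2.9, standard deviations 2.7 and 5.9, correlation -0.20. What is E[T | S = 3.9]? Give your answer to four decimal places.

-1.1956

The regression of T on S has slope ρ·σ_T/σ_S and passes through (μ_S, μ_T).
E[T | S=3.9] = -2.9 + (-0.20)·(5.9/2.7)·(3.9 − (7.8)) = -2.9 + (-0.437037)·(-3.9) = -1.1956.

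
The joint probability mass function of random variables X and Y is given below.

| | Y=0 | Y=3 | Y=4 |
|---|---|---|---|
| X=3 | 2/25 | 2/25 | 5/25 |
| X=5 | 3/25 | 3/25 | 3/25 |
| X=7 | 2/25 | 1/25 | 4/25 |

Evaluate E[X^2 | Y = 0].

191/7

P(Y = 0) = 7/25.
Σ X^2·P over the event = 9·(2/25) + 25·(3/25) + 49·(2/25) = 191/25.
E[X^2 | Y = 0] = (191/25) / (7/25) = 191/7.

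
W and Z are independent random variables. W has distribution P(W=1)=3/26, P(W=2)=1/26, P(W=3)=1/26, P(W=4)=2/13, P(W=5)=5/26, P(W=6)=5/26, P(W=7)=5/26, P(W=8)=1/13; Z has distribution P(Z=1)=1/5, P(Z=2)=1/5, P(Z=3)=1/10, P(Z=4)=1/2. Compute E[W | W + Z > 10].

P(W + Z > 10) = 37/260.
Summing W·P(x,y) over outcomes with W + Z > 10 gives 271/260.
E[W | W + Z > 10] = (271/260) / (37/260) = 271/37.

271/37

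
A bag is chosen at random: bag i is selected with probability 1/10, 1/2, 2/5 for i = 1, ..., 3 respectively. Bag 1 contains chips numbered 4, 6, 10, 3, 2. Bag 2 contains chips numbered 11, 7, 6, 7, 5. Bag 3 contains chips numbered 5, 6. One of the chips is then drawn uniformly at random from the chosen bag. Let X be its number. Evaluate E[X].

E[X | bag 1] = (4+6+10+3+2)/5 = 5.
E[X | bag 2] = (11+7+6+7+5)/5 = 36/5.
E[X | bag 3] = (5+6)/2 = 11/2.
E[X] = (1/10)·(5) + (1/2)·(36/5) + (2/5)·(11/2) = 63/10.

63/10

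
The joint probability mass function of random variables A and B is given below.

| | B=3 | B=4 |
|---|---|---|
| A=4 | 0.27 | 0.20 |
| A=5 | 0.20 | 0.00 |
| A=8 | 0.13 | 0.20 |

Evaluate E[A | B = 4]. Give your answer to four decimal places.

P(B = 4) = 0.40.
Σ A·P over the event = 4·(0.20) + 8·(0.20) = 2.40.
E[A | B = 4] = (2.40) / (0.40) = 6.0000.

6.0000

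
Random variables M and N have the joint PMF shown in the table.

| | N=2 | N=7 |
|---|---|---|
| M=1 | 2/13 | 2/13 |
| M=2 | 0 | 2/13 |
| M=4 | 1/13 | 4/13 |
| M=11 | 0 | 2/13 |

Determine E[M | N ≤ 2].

P(N ≤ 2) = 3/13.
Σ M·P over the event = 1·(2/13) + 4·(1/13) = 6/13.
E[M | N ≤ 2] = (6/13) / (3/13) = 2.

2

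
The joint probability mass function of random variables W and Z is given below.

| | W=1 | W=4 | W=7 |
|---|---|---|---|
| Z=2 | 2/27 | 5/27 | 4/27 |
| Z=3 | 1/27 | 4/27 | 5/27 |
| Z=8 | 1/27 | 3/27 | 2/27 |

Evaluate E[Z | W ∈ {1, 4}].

P(W ∈ {1, 4}) = 16/27.
Σ Z·P over the event = 2·(2/27) + 3·(1/27) + 8·(1/27) + 2·(5/27) + 3·(4/27) + 8·(3/27) = 61/27.
E[Z | W ∈ {1, 4}] = (61/27) / (16/27) = 61/16.

61/16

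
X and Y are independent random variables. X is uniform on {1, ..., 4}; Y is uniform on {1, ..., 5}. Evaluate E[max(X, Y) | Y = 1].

5/2

Outcomes with Y = 1: (1,1), (2,1), (3,1), (4,1), each with probability 1/20.
E[max(X, Y) | Y = 1] = (1 + 2 + 3 + 4) / 4 = 5/2.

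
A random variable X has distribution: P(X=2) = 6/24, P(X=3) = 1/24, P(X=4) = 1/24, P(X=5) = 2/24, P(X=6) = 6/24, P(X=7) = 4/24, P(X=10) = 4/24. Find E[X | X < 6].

29/10

P(X < 6) = 5/12.
Σ over the event: 2·1/4 + 3·1/24 + 4·1/24 + 5·1/12 = 29/24.
E[X | X < 6] = (29/24) / (5/12) = 29/10.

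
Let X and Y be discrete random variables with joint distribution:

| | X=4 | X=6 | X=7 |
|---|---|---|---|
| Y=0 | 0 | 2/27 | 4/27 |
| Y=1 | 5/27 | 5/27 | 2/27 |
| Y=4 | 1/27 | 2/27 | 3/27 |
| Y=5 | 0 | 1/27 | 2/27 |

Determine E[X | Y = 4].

P(Y = 4) = 2/9.
Σ X·P over the event = 4·(1/27) + 6·(2/27) + 7·(3/27) = 37/27.
E[X | Y = 4] = (37/27) / (2/9) = 37/6.

37/6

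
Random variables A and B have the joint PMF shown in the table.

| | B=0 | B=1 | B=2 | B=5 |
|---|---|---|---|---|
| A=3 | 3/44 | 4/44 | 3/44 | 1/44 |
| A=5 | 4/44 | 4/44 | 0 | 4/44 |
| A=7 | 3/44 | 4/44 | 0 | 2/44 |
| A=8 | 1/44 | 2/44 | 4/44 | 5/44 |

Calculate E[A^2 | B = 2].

P(B = 2) = 7/44.
Σ A^2·P over the event = 9·(3/44) + 64·(4/44) = 283/44.
E[A^2 | B = 2] = (283/44) / (7/44) = 283/7.

283/7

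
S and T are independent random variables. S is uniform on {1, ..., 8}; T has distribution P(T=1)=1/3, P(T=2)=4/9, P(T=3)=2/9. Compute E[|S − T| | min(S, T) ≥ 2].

P(min(S, T) ≥ 2) = 7/12.
Summing |S−T|·P(x,y) over outcomes with min(S, T) ≥ 2 gives 29/18.
E[|S − T| | min(S, T) ≥ 2] = (29/18) / (7/12) = 58/21.

58/21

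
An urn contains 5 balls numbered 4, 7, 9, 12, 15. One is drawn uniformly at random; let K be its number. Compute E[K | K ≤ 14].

P(K ≤ 14) = 4/5.
Σ over the event: 4·1/5 + 7·1/5 + 9·1/5 + 12·1/5 = 32/5.
E[K | K ≤ 14] = (32/5) / (4/5) = 8.

8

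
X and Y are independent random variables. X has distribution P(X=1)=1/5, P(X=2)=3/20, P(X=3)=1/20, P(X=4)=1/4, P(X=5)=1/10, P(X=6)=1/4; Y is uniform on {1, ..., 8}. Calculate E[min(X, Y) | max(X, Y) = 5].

P(max(X, Y) = 5) = 23/160.
Summing min(X,Y)·P(x,y) over outcomes with max(X, Y) = 5 gives 63/160.
E[min(X, Y) | max(X, Y) = 5] = (63/160) / (23/160) = 63/23.

63/23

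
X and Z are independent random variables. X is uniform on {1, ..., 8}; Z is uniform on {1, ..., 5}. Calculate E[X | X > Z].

P(X > Z) = 5/8.
Summing X·P(x,y) over outcomes with X > Z gives 29/8.
E[X | X > Z] = (29/8) / (5/8) = 29/5.

29/5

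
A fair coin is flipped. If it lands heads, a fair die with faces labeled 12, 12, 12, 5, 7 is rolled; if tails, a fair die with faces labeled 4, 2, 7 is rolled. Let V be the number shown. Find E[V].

E[V | heads] = (12+12+12+5+7)/5 = 48/5.
E[V | tails] = (4+2+7)/3 = 13/3.
E[V] = (1/2)·(48/5) + (1/2)·(13/3) = 209/30.

209/30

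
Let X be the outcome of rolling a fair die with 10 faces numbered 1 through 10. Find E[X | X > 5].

8

Given X > 5, X is equally likely to be any of {6, 7, 8, 9, 10}.
E[X | X > 5] = (6 + 7 + 8 + 9 + 10) / 5 = 8.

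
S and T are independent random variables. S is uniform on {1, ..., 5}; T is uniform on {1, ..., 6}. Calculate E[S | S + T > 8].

13/3

Outcomes with S + T > 8: (3,6), (4,5), (4,6), (5,4), (5,5), (5,6), each with probability 1/30.
E[S | S + T > 8] = (3 + 4 + 4 + 5 + 5 + 5) / 6 = 13/3.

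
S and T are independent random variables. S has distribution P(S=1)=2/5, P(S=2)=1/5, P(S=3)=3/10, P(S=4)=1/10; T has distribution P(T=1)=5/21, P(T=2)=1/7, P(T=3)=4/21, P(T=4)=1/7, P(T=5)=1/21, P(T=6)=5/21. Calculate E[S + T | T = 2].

41/10

P(T = 2) = 1/7.
Summing (S+T)·P(x,y) over outcomes with T = 2 gives 41/70.
E[S + T | T = 2] = (41/70) / (1/7) = 41/10.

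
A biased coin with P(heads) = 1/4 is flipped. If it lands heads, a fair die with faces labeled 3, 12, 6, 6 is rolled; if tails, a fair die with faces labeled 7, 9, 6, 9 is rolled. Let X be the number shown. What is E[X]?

E[X | heads] = (3+12+6+6)/4 = 27/4.
E[X | tails] = (7+9+6+9)/4 = 31/4.
E[X] = (1/4)·(27/4) + (3/4)·(31/4) = 15/2.

15/2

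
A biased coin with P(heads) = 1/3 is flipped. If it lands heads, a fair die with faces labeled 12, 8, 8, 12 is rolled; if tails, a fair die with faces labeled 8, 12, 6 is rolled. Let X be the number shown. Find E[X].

82/9

E[X | heads] = (12+8+8+12)/4 = 10.
E[X | tails] = (8+12+6)/3 = 26/3.
E[X] = (1/3)·(10) + (2/3)·(26/3) = 82/9.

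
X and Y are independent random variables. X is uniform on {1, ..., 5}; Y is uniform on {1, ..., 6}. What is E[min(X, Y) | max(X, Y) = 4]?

16/7

Outcomes with max(X, Y) = 4: (1,4), (2,4), (3,4), (4,1), (4,2), (4,3), (4,4), each with probability 1/30.
E[min(X, Y) | max(X, Y) = 4] = (1 + 2 + 3 + 1 + 2 + 3 + 4) / 7 = 16/7.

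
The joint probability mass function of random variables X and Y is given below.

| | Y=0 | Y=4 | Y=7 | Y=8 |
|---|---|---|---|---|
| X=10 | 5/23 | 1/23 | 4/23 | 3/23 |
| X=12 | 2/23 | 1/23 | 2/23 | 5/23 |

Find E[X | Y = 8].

45/4

P(Y = 8) = 8/23.
Σ X·P over the event = 10·(3/23) + 12·(5/23) = 90/23.
E[X | Y = 8] = (90/23) / (8/23) = 45/4.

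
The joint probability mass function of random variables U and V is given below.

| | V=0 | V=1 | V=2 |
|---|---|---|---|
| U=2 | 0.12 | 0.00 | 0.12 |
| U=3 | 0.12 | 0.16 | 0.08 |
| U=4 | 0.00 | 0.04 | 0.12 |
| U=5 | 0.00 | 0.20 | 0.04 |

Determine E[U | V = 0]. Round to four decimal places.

2.5000

P(V = 0) = 0.24.
Σ U·P over the event = 2·(0.12) + 3·(0.12) = 0.60.
E[U | V = 0] = (0.60) / (0.24) = 2.5000.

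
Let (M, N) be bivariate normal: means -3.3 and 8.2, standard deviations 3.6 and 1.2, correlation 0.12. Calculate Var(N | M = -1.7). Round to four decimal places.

1.4193

For a bivariate normal, Var(N | M=x) = σ_N²(1 − ρ²).
Var(N | M=-1.7) = (1.2)²·(1 − (0.12)²) = 1.44·0.9856 = 1.4193.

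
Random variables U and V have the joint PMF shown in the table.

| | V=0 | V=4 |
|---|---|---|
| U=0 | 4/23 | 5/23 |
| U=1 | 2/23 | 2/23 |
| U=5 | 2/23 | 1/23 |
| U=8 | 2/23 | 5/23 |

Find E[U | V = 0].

P(V = 0) = 10/23.
Σ U·P over the event = 0·(4/23) + 1·(2/23) + 5·(2/23) + 8·(2/23) = 28/23.
E[U | V = 0] = (28/23) / (10/23) = 14/5.

14/5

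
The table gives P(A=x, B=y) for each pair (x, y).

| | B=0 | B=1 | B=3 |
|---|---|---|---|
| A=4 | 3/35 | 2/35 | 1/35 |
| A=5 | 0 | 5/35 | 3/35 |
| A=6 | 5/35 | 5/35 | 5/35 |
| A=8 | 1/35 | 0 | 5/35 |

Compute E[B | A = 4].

5/6

P(A = 4) = 6/35.
Summing B·P(A=x,B=y) over the conditioning event gives 1/7.
E[B | A = 4] = (1/7) / (6/35) = 5/6.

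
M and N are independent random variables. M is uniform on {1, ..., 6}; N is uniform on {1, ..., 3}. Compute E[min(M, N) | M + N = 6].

P(M + N = 6) = 1/6.
Summing min(M,N)·P(x,y) over outcomes with M + N = 6 gives 1/3.
E[min(M, N) | M + N = 6] = (1/3) / (1/6) = 2.

2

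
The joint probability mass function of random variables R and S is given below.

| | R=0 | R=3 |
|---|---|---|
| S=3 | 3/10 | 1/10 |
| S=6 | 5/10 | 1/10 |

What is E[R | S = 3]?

P(S = 3) = 2/5.
Summing R·P(R=x,S=y) over the conditioning event gives 3/10.
E[R | S = 3] = (3/10) / (2/5) = 3/4.

3/4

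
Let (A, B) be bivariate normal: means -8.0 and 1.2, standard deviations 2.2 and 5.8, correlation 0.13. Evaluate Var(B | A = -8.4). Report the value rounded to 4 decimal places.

33.0715

The conditional variance in a bivariate normal is σ_B²(1 − ρ²), independent of x.
Var(B | A=-8.4) = (5.8)²·(1 − (0.13)²) = 33.64·0.9831 = 33.0715.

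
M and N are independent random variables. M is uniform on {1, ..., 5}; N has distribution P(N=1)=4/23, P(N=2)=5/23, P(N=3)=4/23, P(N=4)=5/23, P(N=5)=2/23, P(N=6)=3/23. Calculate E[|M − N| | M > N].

P(M > N) = 44/115.
Summing |M−N|·P(x,y) over outcomes with M > N gives 87/115.
E[|M − N| | M > N] = (87/115) / (44/115) = 87/44.

87/44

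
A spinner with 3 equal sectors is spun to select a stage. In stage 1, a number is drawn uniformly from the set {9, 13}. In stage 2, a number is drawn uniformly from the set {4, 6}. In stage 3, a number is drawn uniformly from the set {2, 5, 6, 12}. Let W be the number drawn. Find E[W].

E[W | stage 1] = (9+13)/2 = 11.
E[W | stage 2] = (4+6)/2 = 5.
E[W | stage 3] = (2+5+6+12)/4 = 25/4.
E[W] = (1/3)·(11) + (1/3)·(5) + (1/3)·(25/4) = 89/12.

89/12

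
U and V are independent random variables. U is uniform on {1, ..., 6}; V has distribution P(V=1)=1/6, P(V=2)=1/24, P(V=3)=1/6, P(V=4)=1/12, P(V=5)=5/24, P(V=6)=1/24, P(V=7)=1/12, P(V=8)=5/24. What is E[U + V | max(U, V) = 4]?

106/17

P(max(U, V) = 4) = 17/144.
Summing (U+V)·P(x,y) over outcomes with max(U, V) = 4 gives 53/72.
E[U + V | max(U, V) = 4] = (53/72) / (17/144) = 106/17.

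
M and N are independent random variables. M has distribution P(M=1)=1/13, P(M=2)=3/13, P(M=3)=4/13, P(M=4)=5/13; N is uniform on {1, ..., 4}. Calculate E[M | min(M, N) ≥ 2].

P(min(M, N) ≥ 2) = 9/13.
Summing M·P(x,y) over outcomes with min(M, N) ≥ 2 gives 57/26.
E[M | min(M, N) ≥ 2] = (57/26) / (9/13) = 19/6.

19/6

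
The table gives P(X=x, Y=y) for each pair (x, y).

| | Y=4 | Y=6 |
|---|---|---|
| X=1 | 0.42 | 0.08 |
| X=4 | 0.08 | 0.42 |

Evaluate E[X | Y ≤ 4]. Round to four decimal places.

1.4800

P(Y ≤ 4) = 0.50.
Summing X·P(X=x,Y=y) over the conditioning event gives 0.74.
E[X | Y ≤ 4] = (0.74) / (0.50) = 1.4800.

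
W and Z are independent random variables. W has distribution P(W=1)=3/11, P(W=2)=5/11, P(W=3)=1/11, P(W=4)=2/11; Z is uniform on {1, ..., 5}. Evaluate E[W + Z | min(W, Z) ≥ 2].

P(min(W, Z) ≥ 2) = 32/55.
Summing (W+Z)·P(x,y) over outcomes with min(W, Z) ≥ 2 gives 196/55.
E[W + Z | min(W, Z) ≥ 2] = (196/55) / (32/55) = 49/8.

49/8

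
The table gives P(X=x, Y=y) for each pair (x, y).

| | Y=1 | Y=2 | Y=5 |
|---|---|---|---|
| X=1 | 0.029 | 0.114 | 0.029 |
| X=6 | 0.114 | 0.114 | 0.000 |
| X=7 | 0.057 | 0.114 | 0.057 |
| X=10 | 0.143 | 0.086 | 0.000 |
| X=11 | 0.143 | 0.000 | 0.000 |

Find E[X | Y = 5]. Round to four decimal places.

P(Y = 5) = 0.086.
Σ X·P over the event = 1·(0.029) + 7·(0.057) = 0.428.
E[X | Y = 5] = (0.428) / (0.086) = 4.9767.

4.9767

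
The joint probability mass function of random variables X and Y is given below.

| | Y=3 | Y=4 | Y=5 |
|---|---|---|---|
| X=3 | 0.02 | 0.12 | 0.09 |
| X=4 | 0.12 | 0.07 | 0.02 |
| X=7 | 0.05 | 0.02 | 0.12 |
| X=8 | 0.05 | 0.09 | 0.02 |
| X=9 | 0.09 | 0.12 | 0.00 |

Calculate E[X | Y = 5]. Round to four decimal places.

P(Y = 5) = 0.25.
Σ X·P over the event = 3·(0.09) + 4·(0.02) + 7·(0.12) + 8·(0.02) = 1.35.
E[X | Y = 5] = (1.35) / (0.25) = 5.4000.

5.4000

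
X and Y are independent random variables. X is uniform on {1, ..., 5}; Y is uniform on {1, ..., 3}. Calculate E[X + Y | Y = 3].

Outcomes with Y = 3: (1,3), (2,3), (3,3), (4,3), (5,3), each with probability 1/15.
E[X + Y | Y = 3] = (4 + 5 + 6 + 7 + 8) / 5 = 6.

6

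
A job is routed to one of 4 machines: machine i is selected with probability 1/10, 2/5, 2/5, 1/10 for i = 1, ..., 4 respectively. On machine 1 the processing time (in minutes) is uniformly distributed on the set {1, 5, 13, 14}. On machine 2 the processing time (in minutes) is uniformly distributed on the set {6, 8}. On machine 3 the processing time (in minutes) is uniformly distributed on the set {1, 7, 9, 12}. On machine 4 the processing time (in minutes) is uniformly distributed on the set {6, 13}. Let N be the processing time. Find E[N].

299/40

E[N | machine 1] = (1+5+13+14)/4 = 33/4.
E[N | machine 2] = (6+8)/2 = 7.
E[N | machine 3] = (1+7+9+12)/4 = 29/4.
E[N | machine 4] = (6+13)/2 = 19/2.
E[N] = (1/10)·(33/4) + (2/5)·(7) + (2/5)·(29/4) + (1/10)·(19/2) = 299/40.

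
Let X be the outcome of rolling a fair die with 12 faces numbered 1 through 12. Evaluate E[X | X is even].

7

Given X is even, X is equally likely to be any of {2, 4, 6, 8, 10, 12}.
E[X | X is even] = (2 + 4 + 6 + 8 + 10 + 12) / 6 = 7.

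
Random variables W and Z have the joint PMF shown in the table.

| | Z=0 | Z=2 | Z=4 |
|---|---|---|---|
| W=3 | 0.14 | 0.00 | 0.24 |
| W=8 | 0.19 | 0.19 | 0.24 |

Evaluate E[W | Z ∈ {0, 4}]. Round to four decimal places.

5.6543

P(Z ∈ {0, 4}) = 0.81.
Σ W·P over the event = 3·(0.14) + 3·(0.24) + 8·(0.19) + 8·(0.24) = 4.58.
E[W | Z ∈ {0, 4}] = (4.58) / (0.81) = 5.6543.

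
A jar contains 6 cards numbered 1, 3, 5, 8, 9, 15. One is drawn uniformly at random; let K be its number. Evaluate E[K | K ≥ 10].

15

P(K ≥ 10) = 1/6.
Σ over the event: 15·1/6 = 5/2.
E[K | K ≥ 10] = (5/2) / (1/6) = 15.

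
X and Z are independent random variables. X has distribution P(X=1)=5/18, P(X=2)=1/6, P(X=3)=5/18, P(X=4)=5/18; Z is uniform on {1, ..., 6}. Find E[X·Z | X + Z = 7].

10

P(X + Z = 7) = 1/6.
Summing XZ·P(x,y) over outcomes with X + Z = 7 gives 5/3.
E[X·Z | X + Z = 7] = (5/3) / (1/6) = 10.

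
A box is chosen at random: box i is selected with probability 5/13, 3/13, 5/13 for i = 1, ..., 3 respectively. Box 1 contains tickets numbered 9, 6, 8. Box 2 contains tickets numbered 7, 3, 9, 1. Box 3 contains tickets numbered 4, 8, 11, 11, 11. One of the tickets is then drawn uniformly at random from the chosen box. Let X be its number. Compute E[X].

E[X | box 1] = (9+6+8)/3 = 23/3.
E[X | box 2] = (7+3+9+1)/4 = 5.
E[X | box 3] = (4+8+11+11+11)/5 = 9.
By the law of total expectation,
E[X] = (5/13)·(23/3) + (3/13)·(5) + (5/13)·(9) = 295/39.

295/39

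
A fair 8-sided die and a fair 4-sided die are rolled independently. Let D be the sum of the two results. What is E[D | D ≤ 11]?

212/31

P(D ≤ 11) = 31/32.
E[D | D ≤ 11] = (53/8) / (31/32) = 212/31.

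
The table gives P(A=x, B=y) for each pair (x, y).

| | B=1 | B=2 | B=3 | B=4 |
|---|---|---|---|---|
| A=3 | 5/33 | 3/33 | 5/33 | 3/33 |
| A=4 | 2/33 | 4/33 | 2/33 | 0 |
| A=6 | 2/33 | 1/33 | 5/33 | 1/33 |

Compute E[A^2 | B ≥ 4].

P(B ≥ 4) = 4/33.
Summing A^2·P(A=x,B=y) over the conditioning event gives 21/11.
E[A^2 | B ≥ 4] = (21/11) / (4/33) = 63/4.

63/4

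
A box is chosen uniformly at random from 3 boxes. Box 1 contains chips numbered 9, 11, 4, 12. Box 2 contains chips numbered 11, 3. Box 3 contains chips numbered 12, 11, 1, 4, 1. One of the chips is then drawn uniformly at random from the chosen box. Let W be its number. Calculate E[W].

109/15

E[W | box 1] = (9+11+4+12)/4 = 9.
E[W | box 2] = (11+3)/2 = 7.
E[W | box 3] = (12+11+1+4+1)/5 = 29/5.
E[W] = (1/3)·(9) + (1/3)·(7) + (1/3)·(29/5) = 109/15.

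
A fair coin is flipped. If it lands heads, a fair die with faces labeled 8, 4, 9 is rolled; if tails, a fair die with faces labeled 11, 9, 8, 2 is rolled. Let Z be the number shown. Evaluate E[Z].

E[Z | heads] = (8+4+9)/3 = 7.
E[Z | tails] = (11+9+8+2)/4 = 15/2.
E[Z] = (1/2)·(7) + (1/2)·(15/2) = 29/4.

29/4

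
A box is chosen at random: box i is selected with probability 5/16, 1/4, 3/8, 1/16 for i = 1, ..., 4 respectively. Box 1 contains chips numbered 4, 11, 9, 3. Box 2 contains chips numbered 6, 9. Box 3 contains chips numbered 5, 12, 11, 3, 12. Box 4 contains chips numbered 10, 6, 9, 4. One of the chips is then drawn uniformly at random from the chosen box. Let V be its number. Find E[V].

E[V | box 1] = (4+11+9+3)/4 = 27/4.
E[V | box 2] = (6+9)/2 = 15/2.
E[V | box 3] = (5+12+11+3+12)/5 = 43/5.
E[V | box 4] = (10+6+9+4)/4 = 29/4.
By the law of total expectation,
E[V] = (5/16)·(27/4) + (1/4)·(15/2) + (3/8)·(43/5) + (1/16)·(29/4) = 613/80.

613/80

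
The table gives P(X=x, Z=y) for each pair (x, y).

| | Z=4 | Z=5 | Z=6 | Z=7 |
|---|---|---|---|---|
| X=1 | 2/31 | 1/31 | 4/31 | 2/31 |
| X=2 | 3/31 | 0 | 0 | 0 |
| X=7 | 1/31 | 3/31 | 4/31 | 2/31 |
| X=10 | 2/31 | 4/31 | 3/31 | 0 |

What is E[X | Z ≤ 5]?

97/16

P(Z ≤ 5) = 16/31.
Σ X·P over the event = 1·(2/31) + 1·(1/31) + 2·(3/31) + 7·(1/31) + 7·(3/31) + 10·(2/31) + 10·(4/31) = 97/31.
E[X | Z ≤ 5] = (97/31) / (16/31) = 97/16.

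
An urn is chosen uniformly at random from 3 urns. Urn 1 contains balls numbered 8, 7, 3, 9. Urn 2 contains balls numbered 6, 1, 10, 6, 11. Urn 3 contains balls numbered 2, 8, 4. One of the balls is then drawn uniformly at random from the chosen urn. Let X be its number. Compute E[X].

1093/180

E[X | urn 1] = (8+7+3+9)/4 = 27/4.
E[X | urn 2] = (6+1+10+6+11)/5 = 34/5.
E[X | urn 3] = (2+8+4)/3 = 14/3.
E[X] = (1/3)·(27/4) + (1/3)·(34/5) + (1/3)·(14/3) = 1093/180.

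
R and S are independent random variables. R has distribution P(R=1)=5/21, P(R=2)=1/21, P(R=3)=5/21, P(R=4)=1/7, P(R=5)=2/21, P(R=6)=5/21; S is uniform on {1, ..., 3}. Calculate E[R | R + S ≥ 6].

159/32

P(R + S ≥ 6) = 32/63.
Summing R·P(x,y) over outcomes with R + S ≥ 6 gives 53/21.
E[R | R + S ≥ 6] = (53/21) / (32/63) = 159/32.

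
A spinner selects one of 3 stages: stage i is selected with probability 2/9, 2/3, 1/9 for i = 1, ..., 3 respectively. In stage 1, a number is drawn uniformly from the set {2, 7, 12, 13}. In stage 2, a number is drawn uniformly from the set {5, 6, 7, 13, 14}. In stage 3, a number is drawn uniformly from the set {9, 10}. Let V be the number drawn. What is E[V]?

161/18

E[V | stage 1] = (2+7+12+13)/4 = 17/2.
E[V | stage 2] = (5+6+7+13+14)/5 = 9.
E[V | stage 3] = (9+10)/2 = 19/2.
By the law of total expectation,
E[V] = (2/9)·(17/2) + (2/3)·(9) + (1/9)·(19/2) = 161/18.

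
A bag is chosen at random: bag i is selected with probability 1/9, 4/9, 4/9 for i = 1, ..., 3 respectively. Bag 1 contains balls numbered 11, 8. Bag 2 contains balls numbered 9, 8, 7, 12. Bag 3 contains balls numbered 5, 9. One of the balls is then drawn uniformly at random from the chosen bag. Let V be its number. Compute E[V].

E[V | bag 1] = (11+8)/2 = 19/2.
E[V | bag 2] = (9+8+7+12)/4 = 9.
E[V | bag 3] = (5+9)/2 = 7.
E[V] = (1/9)·(19/2) + (4/9)·(9) + (4/9)·(7) = 49/6.

49/6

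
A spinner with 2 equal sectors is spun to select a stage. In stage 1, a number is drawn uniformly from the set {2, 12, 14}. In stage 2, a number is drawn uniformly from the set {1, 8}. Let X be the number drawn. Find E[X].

83/12

E[X | stage 1] = (2+12+14)/3 = 28/3.
E[X | stage 2] = (1+8)/2 = 9/2.
E[X] = (1/2)·(28/3) + (1/2)·(9/2) = 83/12.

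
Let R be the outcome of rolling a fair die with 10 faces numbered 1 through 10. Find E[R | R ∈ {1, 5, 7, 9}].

P(R ∈ {1, 5, 7, 9}) = 2/5.
Σ over the event: 1·1/10 + 5·1/10 + 7·1/10 + 9·1/10 = 11/5.
E[R | R ∈ {1, 5, 7, 9}] = (11/5) / (2/5) = 11/2.

11/2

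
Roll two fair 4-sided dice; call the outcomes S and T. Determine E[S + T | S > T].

5

Outcomes with S > T: (2,1), (3,1), (3,2), (4,1), (4,2), (4,3), each with probability 1/16.
E[S + T | S > T] = (3 + 4 + 5 + 5 + 6 + 7) / 6 = 5.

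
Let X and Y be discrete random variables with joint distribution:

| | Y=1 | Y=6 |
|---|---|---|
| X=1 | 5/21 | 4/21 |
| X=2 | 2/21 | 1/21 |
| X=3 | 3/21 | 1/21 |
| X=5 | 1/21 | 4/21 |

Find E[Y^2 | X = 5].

29

P(X = 5) = 5/21.
Σ Y^2·P over the event = 1·(1/21) + 36·(4/21) = 145/21.
E[Y^2 | X = 5] = (145/21) / (5/21) = 29.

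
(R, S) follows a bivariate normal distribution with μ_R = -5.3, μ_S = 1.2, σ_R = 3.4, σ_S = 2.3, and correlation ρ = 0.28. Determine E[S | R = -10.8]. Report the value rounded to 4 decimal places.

The regression of S on R has slope ρ·σ_S/σ_R and passes through (μ_R, μ_S).
E[S | R=-10.8] = 1.2 + (0.28)·(2.3/3.4)·(-10.8 − (-5.3)) = 1.2 + (0.18941)·(-5.5) = 0.1582.

0.1582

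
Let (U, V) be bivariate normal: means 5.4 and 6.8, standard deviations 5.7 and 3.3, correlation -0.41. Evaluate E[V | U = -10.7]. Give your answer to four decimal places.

10.6216

For a bivariate normal, E[V | U=x] = μ_V + ρ·(σ_V/σ_U)·(x − μ_U).
E[V | U=-10.7] = 6.8 + (-0.41)·(3.3/5.7)·(-10.7 − (5.4)) = 6.8 + (-0.237368)·(-16.1) = 10.6216.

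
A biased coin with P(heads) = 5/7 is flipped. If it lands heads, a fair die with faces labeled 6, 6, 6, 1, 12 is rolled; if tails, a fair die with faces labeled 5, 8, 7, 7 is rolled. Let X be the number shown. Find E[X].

89/14

E[X | heads] = (6+6+6+1+12)/5 = 31/5.
E[X | tails] = (5+8+7+7)/4 = 27/4.
E[X] = (5/7)·(31/5) + (2/7)·(27/4) = 89/14.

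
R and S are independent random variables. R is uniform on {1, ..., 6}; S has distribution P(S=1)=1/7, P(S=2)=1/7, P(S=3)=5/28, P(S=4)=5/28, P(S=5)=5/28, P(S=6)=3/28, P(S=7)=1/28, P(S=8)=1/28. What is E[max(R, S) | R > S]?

52/11

P(R > S) = 11/28.
Summing max(R,S)·P(x,y) over outcomes with R > S gives 13/7.
E[max(R, S) | R > S] = (13/7) / (11/28) = 52/11.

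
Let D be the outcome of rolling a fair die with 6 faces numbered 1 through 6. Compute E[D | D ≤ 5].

3

Given D ≤ 5, D is equally likely to be any of {1, 2, 3, 4, 5}.
E[D | D ≤ 5] = (1 + 2 + 3 + 4 + 5) / 5 = 3.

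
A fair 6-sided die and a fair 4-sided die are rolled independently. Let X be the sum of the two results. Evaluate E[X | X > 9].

10

P(X > 9) = 1/24.
Σ over the event: 10·1/24 = 5/12.
E[X | X > 9] = (5/12) / (1/24) = 10.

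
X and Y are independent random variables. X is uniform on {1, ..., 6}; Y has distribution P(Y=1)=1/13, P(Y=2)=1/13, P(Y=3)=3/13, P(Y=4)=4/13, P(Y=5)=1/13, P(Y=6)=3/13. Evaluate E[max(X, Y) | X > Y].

133/27

P(X > Y) = 9/26.
Summing max(X,Y)·P(x,y) over outcomes with X > Y gives 133/78.
E[max(X, Y) | X > Y] = (133/78) / (9/26) = 133/27.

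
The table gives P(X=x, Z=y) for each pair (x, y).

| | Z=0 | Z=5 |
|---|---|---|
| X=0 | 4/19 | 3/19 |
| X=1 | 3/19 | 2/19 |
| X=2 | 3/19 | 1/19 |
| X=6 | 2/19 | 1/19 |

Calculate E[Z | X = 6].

P(X = 6) = 3/19.
Σ Z·P over the event = 0·(2/19) + 5·(1/19) = 5/19.
E[Z | X = 6] = (5/19) / (3/19) = 5/3.

5/3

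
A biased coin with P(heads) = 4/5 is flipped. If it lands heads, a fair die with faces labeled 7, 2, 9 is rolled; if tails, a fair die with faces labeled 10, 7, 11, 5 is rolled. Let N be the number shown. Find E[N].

129/20

E[N | heads] = (7+2+9)/3 = 6.
E[N | tails] = (10+7+11+5)/4 = 33/4.
E[N] = (4/5)·(6) + (1/5)·(33/4) = 129/20.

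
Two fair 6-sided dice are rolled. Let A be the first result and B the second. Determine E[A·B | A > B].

P(A > B) = 5/12.
Summing AB·P(x,y) over outcomes with A > B gives 175/36.
E[A·B | A > B] = (175/36) / (5/12) = 35/3.

35/3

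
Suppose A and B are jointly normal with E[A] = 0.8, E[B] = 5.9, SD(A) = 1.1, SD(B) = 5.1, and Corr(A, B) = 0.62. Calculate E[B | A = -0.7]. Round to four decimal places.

1.5882

The regression of B on A has slope ρ·σ_B/σ_A and passes through (μ_A, μ_B).
E[B | A=-0.7] = 5.9 + (0.62)·(5.1/1.1)·(-0.7 − (0.8)) = 5.9 + (2.87455)·(-1.5) = 1.5882.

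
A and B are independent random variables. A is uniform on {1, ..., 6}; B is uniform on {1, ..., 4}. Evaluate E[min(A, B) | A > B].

15/7

P(A > B) = 7/12.
Summing min(A,B)·P(x,y) over outcomes with A > B gives 5/4.
E[min(A, B) | A > B] = (5/4) / (7/12) = 15/7.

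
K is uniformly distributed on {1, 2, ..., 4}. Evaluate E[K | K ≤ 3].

2

Given K ≤ 3, K is equally likely to be any of {1, 2, 3}.
E[K | K ≤ 3] = (1 + 2 + 3) / 3 = 2.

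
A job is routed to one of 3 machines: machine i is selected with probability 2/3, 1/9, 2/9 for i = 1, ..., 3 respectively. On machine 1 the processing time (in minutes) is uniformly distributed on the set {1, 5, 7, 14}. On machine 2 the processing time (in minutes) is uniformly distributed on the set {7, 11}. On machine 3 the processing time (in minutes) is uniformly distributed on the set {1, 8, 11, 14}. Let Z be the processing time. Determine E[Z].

133/18

E[Z | machine 1] = (1+5+7+14)/4 = 27/4.
E[Z | machine 2] = (7+11)/2 = 9.
E[Z | machine 3] = (1+8+11+14)/4 = 17/2.
E[Z] = (2/3)·(27/4) + (1/9)·(9) + (2/9)·(17/2) = 133/18.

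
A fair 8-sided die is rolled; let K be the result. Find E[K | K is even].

Given K is even, K is equally likely to be any of {2, 4, 6, 8}.
E[K | K is even] = (2 + 4 + 6 + 8) / 4 = 5.

5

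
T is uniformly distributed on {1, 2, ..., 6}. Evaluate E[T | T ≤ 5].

3

Given T ≤ 5, T is equally likely to be any of {1, 2, 3, 4, 5}.
E[T | T ≤ 5] = (1 + 2 + 3 + 4 + 5) / 5 = 3.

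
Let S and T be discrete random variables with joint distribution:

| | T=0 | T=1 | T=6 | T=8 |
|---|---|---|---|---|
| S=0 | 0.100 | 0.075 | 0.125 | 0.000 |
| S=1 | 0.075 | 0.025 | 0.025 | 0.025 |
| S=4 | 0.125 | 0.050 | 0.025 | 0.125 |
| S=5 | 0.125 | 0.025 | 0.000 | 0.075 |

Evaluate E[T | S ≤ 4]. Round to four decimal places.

3.0968

P(S ≤ 4) = 0.775.
Summing T·P(S=x,T=y) over the conditioning event gives 2.400.
E[T | S ≤ 4] = (2.400) / (0.775) = 3.0968.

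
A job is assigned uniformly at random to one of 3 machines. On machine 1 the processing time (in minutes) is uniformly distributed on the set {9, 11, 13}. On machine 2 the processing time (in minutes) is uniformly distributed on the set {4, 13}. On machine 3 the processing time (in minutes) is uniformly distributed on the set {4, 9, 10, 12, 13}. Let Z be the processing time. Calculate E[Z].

E[Z | machine 1] = (9+11+13)/3 = 11.
E[Z | machine 2] = (4+13)/2 = 17/2.
E[Z | machine 3] = (4+9+10+12+13)/5 = 48/5.
E[Z] = (1/3)·(11) + (1/3)·(17/2) + (1/3)·(48/5) = 97/10.

97/10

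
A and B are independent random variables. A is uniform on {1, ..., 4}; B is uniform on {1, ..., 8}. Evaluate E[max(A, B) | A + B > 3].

149/29

P(A + B > 3) = 29/32.
Summing max(A,B)·P(x,y) over outcomes with A + B > 3 gives 149/32.
E[max(A, B) | A + B > 3] = (149/32) / (29/32) = 149/29.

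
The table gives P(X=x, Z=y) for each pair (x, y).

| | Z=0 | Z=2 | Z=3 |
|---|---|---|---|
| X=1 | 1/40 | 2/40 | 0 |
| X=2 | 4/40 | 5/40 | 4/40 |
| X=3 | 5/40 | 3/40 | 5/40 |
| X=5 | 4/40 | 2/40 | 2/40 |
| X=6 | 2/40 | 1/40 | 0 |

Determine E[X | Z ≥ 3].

3

P(Z ≥ 3) = 11/40.
Σ X·P over the event = 2·(4/40) + 3·(5/40) + 5·(2/40) = 33/40.
E[X | Z ≥ 3] = (33/40) / (11/40) = 3.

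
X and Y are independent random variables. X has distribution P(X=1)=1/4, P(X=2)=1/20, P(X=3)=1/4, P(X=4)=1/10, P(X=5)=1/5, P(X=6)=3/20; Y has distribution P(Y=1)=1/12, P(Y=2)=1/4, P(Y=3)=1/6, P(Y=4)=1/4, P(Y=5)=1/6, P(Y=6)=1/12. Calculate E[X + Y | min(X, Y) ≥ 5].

226/21

P(min(X, Y) ≥ 5) = 7/80.
Summing (X+Y)·P(x,y) over outcomes with min(X, Y) ≥ 5 gives 113/120.
E[X + Y | min(X, Y) ≥ 5] = (113/120) / (7/80) = 226/21.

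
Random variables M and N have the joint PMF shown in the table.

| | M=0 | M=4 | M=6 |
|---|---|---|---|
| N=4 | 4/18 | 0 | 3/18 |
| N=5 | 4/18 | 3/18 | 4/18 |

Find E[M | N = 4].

P(N = 4) = 7/18.
Summing M·P(M=x,N=y) over the conditioning event gives 1.
E[M | N = 4] = (1) / (7/18) = 18/7.

18/7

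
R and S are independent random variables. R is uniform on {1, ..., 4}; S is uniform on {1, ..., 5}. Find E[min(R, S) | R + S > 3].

P(R + S > 3) = 17/20.
Summing min(R,S)·P(x,y) over outcomes with R + S > 3 gives 37/20.
E[min(R, S) | R + S > 3] = (37/20) / (17/20) = 37/17.

37/17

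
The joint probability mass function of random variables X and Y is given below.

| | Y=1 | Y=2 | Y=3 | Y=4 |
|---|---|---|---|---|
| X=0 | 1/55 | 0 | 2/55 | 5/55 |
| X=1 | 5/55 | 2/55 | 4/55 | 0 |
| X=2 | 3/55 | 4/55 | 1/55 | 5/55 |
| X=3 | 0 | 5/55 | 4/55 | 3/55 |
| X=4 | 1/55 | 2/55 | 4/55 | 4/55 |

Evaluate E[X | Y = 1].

P(Y = 1) = 2/11.
Σ X·P over the event = 0·(1/55) + 1·(5/55) + 2·(3/55) + 4·(1/55) = 3/11.
E[X | Y = 1] = (3/11) / (2/11) = 3/2.

3/2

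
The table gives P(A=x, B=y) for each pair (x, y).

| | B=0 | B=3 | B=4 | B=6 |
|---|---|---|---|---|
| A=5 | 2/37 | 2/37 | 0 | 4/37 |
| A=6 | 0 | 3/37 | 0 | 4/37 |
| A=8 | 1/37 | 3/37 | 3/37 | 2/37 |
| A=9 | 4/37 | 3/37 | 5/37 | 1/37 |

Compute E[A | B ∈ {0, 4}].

41/5

P(B ∈ {0, 4}) = 15/37.
Σ A·P over the event = 5·(2/37) + 8·(1/37) + 8·(3/37) + 9·(4/37) + 9·(5/37) = 123/37.
E[A | B ∈ {0, 4}] = (123/37) / (15/37) = 41/5.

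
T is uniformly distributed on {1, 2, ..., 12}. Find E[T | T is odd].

6

Given T is odd, T is equally likely to be any of {1, 3, 5, 7, 9, 11}.
E[T | T is odd] = (1 + 3 + 5 + 7 + 9 + 11) / 6 = 6.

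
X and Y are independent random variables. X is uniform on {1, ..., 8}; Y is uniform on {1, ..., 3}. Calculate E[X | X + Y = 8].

6

Outcomes with X + Y = 8: (5,3), (6,2), (7,1), each with probability 1/24.
E[X | X + Y = 8] = (5 + 6 + 7) / 3 = 6.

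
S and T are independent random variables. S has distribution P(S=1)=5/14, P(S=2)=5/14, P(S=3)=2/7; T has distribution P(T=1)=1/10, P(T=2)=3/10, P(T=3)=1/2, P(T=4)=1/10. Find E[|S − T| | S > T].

P(S > T) = 3/20.
Summing |S−T|·P(x,y) over outcomes with S > T gives 5/28.
E[|S − T| | S > T] = (5/28) / (3/20) = 25/21.

25/21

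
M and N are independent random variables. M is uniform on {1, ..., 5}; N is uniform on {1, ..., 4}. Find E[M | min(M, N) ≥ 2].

7/2

P(min(M, N) ≥ 2) = 3/5.
Summing M·P(x,y) over outcomes with min(M, N) ≥ 2 gives 21/10.
E[M | min(M, N) ≥ 2] = (21/10) / (3/5) = 7/2.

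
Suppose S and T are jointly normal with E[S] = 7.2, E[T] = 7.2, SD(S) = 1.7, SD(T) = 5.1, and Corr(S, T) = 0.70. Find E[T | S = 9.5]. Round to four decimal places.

For a bivariate normal, E[T | S=x] = μ_T + ρ·(σ_T/σ_S)·(x − μ_S).
E[T | S=9.5] = 7.2 + (0.70)·(5.1/1.7)·(9.5 − (7.2)) = 7.2 + (2.1)·(2.3) = 12.0300.

12.0300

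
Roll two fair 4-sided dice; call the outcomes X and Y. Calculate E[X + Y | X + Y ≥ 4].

P(X + Y ≥ 4) = 13/16.
Summing (X+Y)·P(x,y) over outcomes with X + Y ≥ 4 gives 9/2.
E[X + Y | X + Y ≥ 4] = (9/2) / (13/16) = 72/13.

72/13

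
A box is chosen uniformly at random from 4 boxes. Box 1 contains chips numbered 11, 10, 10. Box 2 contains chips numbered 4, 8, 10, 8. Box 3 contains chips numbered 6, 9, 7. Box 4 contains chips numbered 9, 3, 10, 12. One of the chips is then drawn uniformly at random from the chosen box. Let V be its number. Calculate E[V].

101/12

E[V | box 1] = (11+10+10)/3 = 31/3.
E[V | box 2] = (4+8+10+8)/4 = 15/2.
E[V | box 3] = (6+9+7)/3 = 22/3.
E[V | box 4] = (9+3+10+12)/4 = 17/2.
E[V] = (1/4)·(31/3) + (1/4)·(15/2) + (1/4)·(22/3) + (1/4)·(17/2) = 101/12.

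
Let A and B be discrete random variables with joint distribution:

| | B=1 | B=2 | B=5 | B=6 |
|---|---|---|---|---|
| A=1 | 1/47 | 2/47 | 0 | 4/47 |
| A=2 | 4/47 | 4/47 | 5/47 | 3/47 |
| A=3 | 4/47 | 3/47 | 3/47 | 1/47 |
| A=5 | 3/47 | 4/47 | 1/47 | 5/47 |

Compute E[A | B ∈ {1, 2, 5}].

P(B ∈ {1, 2, 5}) = 34/47.
Summing A·P(A=x,B=y) over the conditioning event gives 99/47.
E[A | B ∈ {1, 2, 5}] = (99/47) / (34/47) = 99/34.

99/34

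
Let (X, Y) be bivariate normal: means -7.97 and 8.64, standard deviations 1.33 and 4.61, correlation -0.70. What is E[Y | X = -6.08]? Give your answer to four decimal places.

The regression of Y on X has slope ρ·σ_Y/σ_X and passes through (μ_X, μ_Y).
E[Y | X=-6.08] = 8.64 + (-0.70)·(4.61/1.33)·(-6.08 − (-7.97)) = 8.64 + (-2.4263)·(1.89) = 4.0543.

4.0543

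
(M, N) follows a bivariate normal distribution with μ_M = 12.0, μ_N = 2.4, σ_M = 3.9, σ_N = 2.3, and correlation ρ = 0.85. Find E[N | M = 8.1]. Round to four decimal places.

0.4450

For a bivariate normal, E[N | M=x] = μ_N + ρ·(σ_N/σ_M)·(x − μ_M).
E[N | M=8.1] = 2.4 + (0.85)·(2.3/3.9)·(8.1 − (12.0)) = 2.4 + (0.50128)·(-3.9) = 0.4450.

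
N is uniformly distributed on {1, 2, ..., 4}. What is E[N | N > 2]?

7/2

Given N > 2, N is equally likely to be any of {3, 4}.
E[N | N > 2] = (3 + 4) / 2 = 7/2.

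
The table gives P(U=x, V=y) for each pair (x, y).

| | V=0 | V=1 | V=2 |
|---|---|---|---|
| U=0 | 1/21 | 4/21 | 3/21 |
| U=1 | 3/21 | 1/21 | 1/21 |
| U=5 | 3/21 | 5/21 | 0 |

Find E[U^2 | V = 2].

1/4

P(V = 2) = 4/21.
Σ U^2·P over the event = 0·(3/21) + 1·(1/21) = 1/21.
E[U^2 | V = 2] = (1/21) / (4/21) = 1/4.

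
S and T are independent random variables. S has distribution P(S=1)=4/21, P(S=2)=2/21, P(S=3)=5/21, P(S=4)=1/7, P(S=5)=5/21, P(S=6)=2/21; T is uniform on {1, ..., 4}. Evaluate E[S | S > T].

218/49

P(S > T) = 7/12.
Summing S·P(x,y) over outcomes with S > T gives 109/42.
E[S | S > T] = (109/42) / (7/12) = 218/49.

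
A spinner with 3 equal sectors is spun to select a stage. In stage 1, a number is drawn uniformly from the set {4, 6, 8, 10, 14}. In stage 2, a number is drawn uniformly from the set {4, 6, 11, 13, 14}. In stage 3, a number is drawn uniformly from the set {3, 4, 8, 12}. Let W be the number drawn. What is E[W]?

33/4

E[W | stage 1] = (4+6+8+10+14)/5 = 42/5.
E[W | stage 2] = (4+6+11+13+14)/5 = 48/5.
E[W | stage 3] = (3+4+8+12)/4 = 27/4.
By the law of total expectation,
E[W] = (1/3)·(42/5) + (1/3)·(48/5) + (1/3)·(27/4) = 33/4.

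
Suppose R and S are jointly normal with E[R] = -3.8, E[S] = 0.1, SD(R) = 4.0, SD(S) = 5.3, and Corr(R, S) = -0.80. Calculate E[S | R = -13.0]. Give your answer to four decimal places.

9.8520

The regression of S on R has slope ρ·σ_S/σ_R and passes through (μ_R, μ_S).
E[S | R=-13.0] = 0.1 + (-0.80)·(5.3/4.0)·(-13.0 − (-3.8)) = 0.1 + (-1.06)·(-9.2) = 9.8520.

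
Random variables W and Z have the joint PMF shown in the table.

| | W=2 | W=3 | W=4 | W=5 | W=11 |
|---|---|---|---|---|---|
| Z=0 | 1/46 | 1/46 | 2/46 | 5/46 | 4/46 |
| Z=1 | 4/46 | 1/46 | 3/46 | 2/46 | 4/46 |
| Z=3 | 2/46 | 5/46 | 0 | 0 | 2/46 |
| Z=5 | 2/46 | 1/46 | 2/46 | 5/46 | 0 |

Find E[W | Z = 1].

P(Z = 1) = 7/23.
Σ W·P over the event = 2·(4/46) + 3·(1/46) + 4·(3/46) + 5·(2/46) + 11·(4/46) = 77/46.
E[W | Z = 1] = (77/46) / (7/23) = 11/2.

11/2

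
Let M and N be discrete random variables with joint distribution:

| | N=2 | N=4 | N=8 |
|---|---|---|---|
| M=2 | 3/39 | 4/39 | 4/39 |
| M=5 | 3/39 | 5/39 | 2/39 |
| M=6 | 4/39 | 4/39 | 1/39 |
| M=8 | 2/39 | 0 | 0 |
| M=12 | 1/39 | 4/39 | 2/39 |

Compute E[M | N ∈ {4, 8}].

153/26

P(N ∈ {4, 8}) = 2/3.
Σ M·P over the event = 2·(4/39) + 2·(4/39) + 5·(5/39) + 5·(2/39) + 6·(4/39) + 6·(1/39) + 12·(4/39) + 12·(2/39) = 51/13.
E[M | N ∈ {4, 8}] = (51/13) / (2/3) = 153/26.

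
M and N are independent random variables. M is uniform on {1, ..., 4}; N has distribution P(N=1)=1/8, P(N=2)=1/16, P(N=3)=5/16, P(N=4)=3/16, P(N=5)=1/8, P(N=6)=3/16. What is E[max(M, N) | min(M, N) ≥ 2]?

179/42

P(min(M, N) ≥ 2) = 21/32.
Summing max(M,N)·P(x,y) over outcomes with min(M, N) ≥ 2 gives 179/64.
E[max(M, N) | min(M, N) ≥ 2] = (179/64) / (21/32) = 179/42.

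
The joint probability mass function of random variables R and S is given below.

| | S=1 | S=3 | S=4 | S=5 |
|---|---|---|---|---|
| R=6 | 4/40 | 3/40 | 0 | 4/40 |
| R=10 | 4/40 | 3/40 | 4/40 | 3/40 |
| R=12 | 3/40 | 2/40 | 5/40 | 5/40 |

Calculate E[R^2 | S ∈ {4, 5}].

P(S ∈ {4, 5}) = 21/40.
Σ R^2·P over the event = 36·(4/40) + 100·(4/40) + 100·(3/40) + 144·(5/40) + 144·(5/40) = 571/10.
E[R^2 | S ∈ {4, 5}] = (571/10) / (21/40) = 2284/21.

2284/21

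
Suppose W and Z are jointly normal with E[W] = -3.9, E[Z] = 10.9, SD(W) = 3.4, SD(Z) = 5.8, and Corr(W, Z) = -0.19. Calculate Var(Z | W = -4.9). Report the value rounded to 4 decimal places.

The conditional variance in a bivariate normal is σ_Z²(1 − ρ²), independent of x.
Var(Z | W=-4.9) = (5.8)²·(1 − (-0.19)²) = 33.64·0.9639 = 32.4256.

32.4256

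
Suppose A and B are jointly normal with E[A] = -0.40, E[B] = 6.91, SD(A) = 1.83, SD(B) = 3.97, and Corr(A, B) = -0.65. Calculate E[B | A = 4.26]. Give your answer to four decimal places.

0.3389

For a bivariate normal, E[B | A=x] = μ_B + ρ·(σ_B/σ_A)·(x − μ_A).
E[B | A=4.26] = 6.91 + (-0.65)·(3.97/1.83)·(4.26 − (-0.40)) = 6.91 + (-1.4101)·(4.66) = 0.3389.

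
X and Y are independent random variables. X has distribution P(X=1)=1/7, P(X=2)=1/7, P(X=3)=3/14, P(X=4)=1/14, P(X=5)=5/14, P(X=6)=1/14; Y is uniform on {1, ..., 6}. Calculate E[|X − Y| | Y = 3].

10/7

P(Y = 3) = 1/6.
Summing |X−Y|·P(x,y) over outcomes with Y = 3 gives 5/21.
E[|X − Y| | Y = 3] = (5/21) / (1/6) = 10/7.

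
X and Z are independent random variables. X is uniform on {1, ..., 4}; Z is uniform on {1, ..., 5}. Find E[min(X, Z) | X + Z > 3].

37/17

P(X + Z > 3) = 17/20.
Summing min(X,Z)·P(x,y) over outcomes with X + Z > 3 gives 37/20.
E[min(X, Z) | X + Z > 3] = (37/20) / (17/20) = 37/17.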